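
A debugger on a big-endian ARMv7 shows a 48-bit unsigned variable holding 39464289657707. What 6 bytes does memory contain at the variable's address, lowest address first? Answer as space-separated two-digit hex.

39464289657707 in hexadecimal, padded to 48 bits, is 0x23E47EF7636B.
Split into bytes (most-significant first): 23 E4 7E F7 63 6B.
In big-endian order the high byte comes first in memory.
So the memory order matches the most-significant-first order: 23 E4 7E F7 63 6B.

23 E4 7E F7 63 6B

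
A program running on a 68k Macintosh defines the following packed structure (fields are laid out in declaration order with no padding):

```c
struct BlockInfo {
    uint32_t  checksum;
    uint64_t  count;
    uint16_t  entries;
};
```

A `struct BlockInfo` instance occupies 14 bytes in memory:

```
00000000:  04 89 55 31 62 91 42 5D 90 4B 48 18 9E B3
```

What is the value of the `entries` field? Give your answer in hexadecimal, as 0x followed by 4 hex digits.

`entries` follows `checksum` (4 B), `count` (8 B), so it starts at offset 4 + 8 = 12 and occupies 2 bytes.
Bytes at offsets 12..13: 9E B3.
Big-endian: lowest address holds the most-significant byte.
The bytes are already most-significant first: 0x9EB3.

0x9EB3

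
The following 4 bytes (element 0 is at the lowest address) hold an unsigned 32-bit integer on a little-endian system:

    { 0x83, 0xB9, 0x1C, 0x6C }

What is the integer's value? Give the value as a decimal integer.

1813821827

Little-endian stores the least-significant byte at the lowest address.
Reassemble most-significant byte first: 6C 1C B9 83 → 0x6C1CB983.
0x6C1CB983 = 1813821827.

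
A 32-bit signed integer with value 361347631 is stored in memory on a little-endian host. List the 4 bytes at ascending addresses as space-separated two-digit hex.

361347631 in hexadecimal, padded to 32 bits, is 0x1589BA2F.
Split into bytes (most-significant first): 15 89 BA 2F.
In little-endian order the low byte comes first in memory.
So at ascending addresses the bytes are 2F BA 89 15.

2F BA 89 15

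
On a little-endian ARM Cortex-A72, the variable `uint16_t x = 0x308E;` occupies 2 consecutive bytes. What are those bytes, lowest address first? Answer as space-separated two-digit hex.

Split into bytes (most-significant first): 30 8E.
Little-endian: lowest address holds the least-significant byte.
So at ascending addresses the bytes are 8E 30.

8E 30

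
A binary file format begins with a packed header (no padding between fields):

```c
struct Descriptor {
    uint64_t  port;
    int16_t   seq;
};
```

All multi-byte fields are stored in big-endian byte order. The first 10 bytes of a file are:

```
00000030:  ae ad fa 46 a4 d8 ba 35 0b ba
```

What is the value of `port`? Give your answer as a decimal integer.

`port` is the first field, at byte offset 0, occupying 8 bytes.
Bytes at offsets 0..7: AE AD FA 46 A4 D8 BA 35.
Big-endian: lowest address holds the most-significant byte.
The bytes are already most-significant first: 0xAEADFA46A4D8BA35.
0xAEADFA46A4D8BA35 = 12586991714890725941.

12586991714890725941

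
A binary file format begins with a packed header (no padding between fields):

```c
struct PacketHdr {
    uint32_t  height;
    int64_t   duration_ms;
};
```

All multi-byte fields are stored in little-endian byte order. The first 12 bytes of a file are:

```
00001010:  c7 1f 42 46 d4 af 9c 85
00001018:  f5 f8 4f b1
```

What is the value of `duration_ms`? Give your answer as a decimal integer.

-5670039672443850796

`duration_ms` follows `height` (4 bytes), so it starts at byte offset 4 and occupies 8 bytes.
Bytes at offsets 4..11: D4 AF 9C 85 F5 F8 4F B1.
In little-endian order the low byte comes first in memory.
Reassemble most-significant byte first: B1 4F F8 F5 85 9C AF D4 → 0xB14FF8F5859CAFD4.
Top bit is set, so as a signed 64-bit value this is 0xB14FF8F5859CAFD4 − 2^64 = -5670039672443850796.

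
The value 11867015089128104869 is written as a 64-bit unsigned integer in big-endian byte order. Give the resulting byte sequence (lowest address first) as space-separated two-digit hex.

11867015089128104869 in hexadecimal, padded to 64 bits, is 0xA4B01B5973AE63A5.
Split into bytes (most-significant first): A4 B0 1B 59 73 AE 63 A5.
In big-endian order the high byte comes first in memory.
So the memory order matches the most-significant-first order: A4 B0 1B 59 73 AE 63 A5.

A4 B0 1B 59 73 AE 63 A5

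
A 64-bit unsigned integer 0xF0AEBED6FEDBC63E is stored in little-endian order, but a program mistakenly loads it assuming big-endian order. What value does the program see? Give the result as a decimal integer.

Stored little-endian, the bytes at ascending addresses are 3E C6 DB FE D6 BE AE F0.
Read back as big-endian, the last byte is least significant, giving 0x3EC6DBFED6BEAEF0.
0x3EC6DBFED6BEAEF0 = 4523544763311238896.

4523544763311238896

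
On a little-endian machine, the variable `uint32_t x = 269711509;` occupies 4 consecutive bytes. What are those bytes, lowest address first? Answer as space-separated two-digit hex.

95 78 13 10

269711509 in hexadecimal, padded to 32 bits, is 0x10137895.
Split into bytes (most-significant first): 10 13 78 95.
Little-endian: lowest address holds the least-significant byte.
So at ascending addresses the bytes are 95 78 13 10.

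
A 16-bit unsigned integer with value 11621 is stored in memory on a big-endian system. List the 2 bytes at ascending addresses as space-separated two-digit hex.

2D 65

11621 in hexadecimal, padded to 16 bits, is 0x2D65.
Split into bytes (most-significant first): 2D 65.
Big-endian stores the most-significant byte at the lowest address.
So the memory order matches the most-significant-first order: 2D 65.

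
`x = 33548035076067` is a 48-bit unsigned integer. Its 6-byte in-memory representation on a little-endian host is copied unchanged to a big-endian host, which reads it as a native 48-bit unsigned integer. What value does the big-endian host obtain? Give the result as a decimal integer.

250343812399902

33548035076067 in 48-bit hexadecimal is 0x1E8302B6AFE3.
Stored little-endian, the bytes at ascending addresses are E3 AF B6 02 83 1E.
Read back as big-endian, the last byte is least significant, giving 0xE3AFB602831E.
0xE3AFB602831E = 250343812399902.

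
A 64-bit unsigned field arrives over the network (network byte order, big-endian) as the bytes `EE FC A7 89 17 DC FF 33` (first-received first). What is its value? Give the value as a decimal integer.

Big-endian stores the most-significant byte at the lowest address.
The bytes are already most-significant first: 0xEEFCA78917DCFF33.
0xEEFCA78917DCFF33 = 17220823282410651443.

17220823282410651443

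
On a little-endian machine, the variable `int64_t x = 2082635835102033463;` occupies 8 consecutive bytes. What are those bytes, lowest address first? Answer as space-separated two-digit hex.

2082635835102033463 in hexadecimal, padded to 64 bits, is 0x1CE70241FBC17637.
Split into bytes (most-significant first): 1C E7 02 41 FB C1 76 37.
Little-endian stores the least-significant byte at the lowest address.
So at ascending addresses the bytes are 37 76 C1 FB 41 02 E7 1C.

37 76 C1 FB 41 02 E7 1C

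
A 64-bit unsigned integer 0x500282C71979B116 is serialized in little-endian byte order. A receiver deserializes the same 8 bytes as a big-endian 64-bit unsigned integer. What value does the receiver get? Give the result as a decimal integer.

Stored little-endian, the bytes at ascending addresses are 16 B1 79 19 C7 82 02 50.
Read back as big-endian, the last byte is least significant, giving 0x16B17919C7820250.
0x16B17919C7820250 = 1635221291340530256.

1635221291340530256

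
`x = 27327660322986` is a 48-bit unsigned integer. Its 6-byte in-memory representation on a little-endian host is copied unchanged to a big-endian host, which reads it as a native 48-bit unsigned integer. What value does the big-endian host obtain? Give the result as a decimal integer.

27327660322986 in 48-bit hexadecimal is 0x18DAB77C70AA.
Stored little-endian, the bytes at ascending addresses are AA 70 7C B7 DA 18.
Read back as big-endian, the last byte is least significant, giving 0xAA707CB7DA18.
0xAA707CB7DA18 = 187400105482776.

187400105482776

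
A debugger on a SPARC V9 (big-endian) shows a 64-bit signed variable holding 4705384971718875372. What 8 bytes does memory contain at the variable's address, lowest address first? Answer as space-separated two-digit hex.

41 4C E2 B3 9A C3 D8 EC

4705384971718875372 in hexadecimal, padded to 64 bits, is 0x414CE2B39AC3D8EC.
Split into bytes (most-significant first): 41 4C E2 B3 9A C3 D8 EC.
Big-endian: lowest address holds the most-significant byte.
So the memory order matches the most-significant-first order: 41 4C E2 B3 9A C3 D8 EC.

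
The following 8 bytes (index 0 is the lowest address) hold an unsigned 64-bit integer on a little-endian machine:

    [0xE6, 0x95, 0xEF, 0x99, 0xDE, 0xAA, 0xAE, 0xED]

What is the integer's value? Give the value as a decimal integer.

Little-endian stores the least-significant byte at the lowest address.
Reassemble most-significant byte first: ED AE AA DE 99 EF 95 E6 → 0xEDAEAADE99EF95E6.
0xEDAEAADE99EF95E6 = 17126814305978652134.

17126814305978652134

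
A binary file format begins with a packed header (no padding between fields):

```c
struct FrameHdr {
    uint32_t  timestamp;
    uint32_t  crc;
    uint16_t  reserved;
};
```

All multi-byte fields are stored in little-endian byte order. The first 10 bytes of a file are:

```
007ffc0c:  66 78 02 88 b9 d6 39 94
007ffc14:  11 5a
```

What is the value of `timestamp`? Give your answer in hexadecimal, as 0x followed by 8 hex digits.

`timestamp` is the first field, at byte offset 0, occupying 4 bytes.
Bytes at offsets 0..3: 66 78 02 88.
In little-endian order the low byte comes first in memory.
Reassemble most-significant byte first: 88 02 78 66 → 0x88027866.

0x88027866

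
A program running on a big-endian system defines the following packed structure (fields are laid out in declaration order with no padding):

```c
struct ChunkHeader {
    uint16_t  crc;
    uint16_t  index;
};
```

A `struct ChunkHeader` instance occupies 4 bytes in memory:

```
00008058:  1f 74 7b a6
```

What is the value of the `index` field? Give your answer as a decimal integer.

`index` follows `crc` (2 bytes), so it starts at byte offset 2 and occupies 2 bytes.
Bytes at offsets 2..3: 7B A6.
Big-endian stores the most-significant byte at the lowest address.
The bytes are already most-significant first: 0x7BA6.
0x7BA6 = 31654.

31654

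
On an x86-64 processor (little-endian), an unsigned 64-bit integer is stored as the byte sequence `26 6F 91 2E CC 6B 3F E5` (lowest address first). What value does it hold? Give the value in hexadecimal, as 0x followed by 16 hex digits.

In little-endian order the low byte comes first in memory.
Reassemble most-significant byte first: E5 3F 6B CC 2E 91 6F 26 → 0xE53F6BCC2E916F26.

0xE53F6BCC2E916F26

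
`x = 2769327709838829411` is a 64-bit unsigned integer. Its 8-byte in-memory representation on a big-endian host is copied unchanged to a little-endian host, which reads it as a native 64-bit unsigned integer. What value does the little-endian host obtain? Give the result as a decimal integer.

7198887644588174886

2769327709838829411 in 64-bit hexadecimal is 0x266EA0E12B96E763.
Stored big-endian, the bytes at ascending addresses are 26 6E A0 E1 2B 96 E7 63.
Read back as little-endian, the first byte is least significant, giving 0x63E7962BE1A06E26.
0x63E7962BE1A06E26 = 7198887644588174886.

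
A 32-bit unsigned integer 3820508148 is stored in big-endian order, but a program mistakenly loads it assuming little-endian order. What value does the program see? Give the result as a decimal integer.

3820508148 in 32-bit hexadecimal is 0xE3B853F4.
Stored big-endian, the bytes at ascending addresses are E3 B8 53 F4.
Read back as little-endian, the first byte is least significant, giving 0xF453B8E3.
0xF453B8E3 = 4099127523.

4099127523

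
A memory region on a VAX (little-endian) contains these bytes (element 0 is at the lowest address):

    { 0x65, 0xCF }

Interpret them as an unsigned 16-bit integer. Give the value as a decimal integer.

53093

In little-endian order the low byte comes first in memory.
Reassemble most-significant byte first: CF 65 → 0xCF65.
0xCF65 = 53093.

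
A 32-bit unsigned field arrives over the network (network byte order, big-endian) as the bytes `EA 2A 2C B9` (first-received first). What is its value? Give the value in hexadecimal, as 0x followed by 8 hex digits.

0xEA2A2CB9

Big-endian stores the most-significant byte at the lowest address.
The bytes are already most-significant first: 0xEA2A2CB9.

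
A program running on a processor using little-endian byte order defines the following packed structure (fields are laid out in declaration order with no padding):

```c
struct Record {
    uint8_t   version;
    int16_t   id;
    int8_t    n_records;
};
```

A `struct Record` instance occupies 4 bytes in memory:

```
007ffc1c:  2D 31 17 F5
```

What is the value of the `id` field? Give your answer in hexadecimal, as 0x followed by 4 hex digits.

0x1731

`id` follows `version` (1 byte), so it starts at byte offset 1 and occupies 2 bytes.
Bytes at offsets 1..2: 31 17.
In little-endian order the low byte comes first in memory.
Reassemble most-significant byte first: 17 31 → 0x1731.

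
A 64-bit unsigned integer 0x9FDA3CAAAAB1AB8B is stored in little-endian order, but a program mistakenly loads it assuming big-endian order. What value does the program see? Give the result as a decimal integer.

10064333138848176799

Stored little-endian, the bytes at ascending addresses are 8B AB B1 AA AA 3C DA 9F.
Read back as big-endian, the last byte is least significant, giving 0x8BABB1AAAA3CDA9F.
0x8BABB1AAAA3CDA9F = 10064333138848176799.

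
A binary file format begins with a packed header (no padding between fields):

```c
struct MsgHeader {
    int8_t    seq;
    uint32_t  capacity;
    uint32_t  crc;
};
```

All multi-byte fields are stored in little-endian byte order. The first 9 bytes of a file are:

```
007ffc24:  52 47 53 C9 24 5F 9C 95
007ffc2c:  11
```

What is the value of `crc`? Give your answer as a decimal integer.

295017567

`crc` follows `seq` (1 B), `capacity` (4 B), so it starts at offset 1 + 4 = 5 and occupies 4 bytes.
Bytes at offsets 5..8: 5F 9C 95 11.
Little-endian: lowest address holds the least-significant byte.
Reassemble most-significant byte first: 11 95 9C 5F → 0x11959C5F.
0x11959C5F = 295017567.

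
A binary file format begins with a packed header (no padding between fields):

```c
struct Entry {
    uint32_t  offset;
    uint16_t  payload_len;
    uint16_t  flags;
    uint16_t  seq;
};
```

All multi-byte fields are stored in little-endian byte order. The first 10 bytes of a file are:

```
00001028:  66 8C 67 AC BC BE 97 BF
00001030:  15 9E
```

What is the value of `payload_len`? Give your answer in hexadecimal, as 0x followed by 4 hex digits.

0xBEBC

`payload_len` follows `offset` (4 bytes), so it starts at byte offset 4 and occupies 2 bytes.
Bytes at offsets 4..5: BC BE.
In little-endian order the low byte comes first in memory.
Reassemble most-significant byte first: BE BC → 0xBEBC.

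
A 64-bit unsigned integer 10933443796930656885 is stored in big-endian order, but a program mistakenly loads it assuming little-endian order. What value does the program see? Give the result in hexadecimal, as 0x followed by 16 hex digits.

10933443796930656885 in 64-bit hexadecimal is 0x97BB653497BFFA75.
Stored big-endian, the bytes at ascending addresses are 97 BB 65 34 97 BF FA 75.
Read back as little-endian, the first byte is least significant, giving 0x75FABF973465BB97.

0x75FABF973465BB97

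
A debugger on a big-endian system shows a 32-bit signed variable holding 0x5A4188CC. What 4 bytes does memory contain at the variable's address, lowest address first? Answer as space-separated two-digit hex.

Split into bytes (most-significant first): 5A 41 88 CC.
Big-endian: lowest address holds the most-significant byte.
So the memory order matches the most-significant-first order: 5A 41 88 CC.

5A 41 88 CC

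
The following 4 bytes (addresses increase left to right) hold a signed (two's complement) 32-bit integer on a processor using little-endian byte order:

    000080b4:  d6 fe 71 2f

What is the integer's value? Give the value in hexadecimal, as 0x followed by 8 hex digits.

0x2F71FED6

In little-endian order the low byte comes first in memory.
Reassemble most-significant byte first: 2F 71 FE D6 → 0x2F71FED6.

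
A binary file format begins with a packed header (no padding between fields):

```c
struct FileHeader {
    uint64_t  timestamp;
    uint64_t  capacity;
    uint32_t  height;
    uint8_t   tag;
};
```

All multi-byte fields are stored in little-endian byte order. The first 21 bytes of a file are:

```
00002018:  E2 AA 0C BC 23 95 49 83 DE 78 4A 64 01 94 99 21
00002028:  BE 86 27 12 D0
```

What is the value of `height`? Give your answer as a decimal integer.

304580286

`height` follows `timestamp` (8 B), `capacity` (8 B), so it starts at offset 8 + 8 = 16 and occupies 4 bytes.
Bytes at offsets 16..19: BE 86 27 12.
In little-endian order the low byte comes first in memory.
Reassemble most-significant byte first: 12 27 86 BE → 0x122786BE.
0x122786BE = 304580286.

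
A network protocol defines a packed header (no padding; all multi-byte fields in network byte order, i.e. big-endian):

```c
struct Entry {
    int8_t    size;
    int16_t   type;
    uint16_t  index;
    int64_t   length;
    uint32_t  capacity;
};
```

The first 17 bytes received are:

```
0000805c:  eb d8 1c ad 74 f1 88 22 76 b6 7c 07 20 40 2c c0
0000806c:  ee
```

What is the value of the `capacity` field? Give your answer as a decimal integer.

1076674798

`capacity` follows `size` (1 B), `type` (2 B), `index` (2 B), `length` (8 B), so it starts at offset 1 + 2 + 2 + 8 = 13 and occupies 4 bytes.
Bytes at offsets 13..16: 40 2C C0 EE.
In big-endian order the high byte comes first in memory.
The bytes are already most-significant first: 0x402CC0EE.
0x402CC0EE = 1076674798.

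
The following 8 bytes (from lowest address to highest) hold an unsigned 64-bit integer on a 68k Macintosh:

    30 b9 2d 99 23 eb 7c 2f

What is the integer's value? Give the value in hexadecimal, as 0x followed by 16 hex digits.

Big-endian: lowest address holds the most-significant byte.
The bytes are already most-significant first: 0x30B92D9923EB7C2F.

0x30B92D9923EB7C2F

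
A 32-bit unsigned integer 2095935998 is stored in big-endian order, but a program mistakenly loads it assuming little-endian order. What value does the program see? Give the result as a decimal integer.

4268879228

2095935998 in 32-bit hexadecimal is 0x7CED71FE.
Stored big-endian, the bytes at ascending addresses are 7C ED 71 FE.
Read back as little-endian, the first byte is least significant, giving 0xFE71ED7C.
0xFE71ED7C = 4268879228.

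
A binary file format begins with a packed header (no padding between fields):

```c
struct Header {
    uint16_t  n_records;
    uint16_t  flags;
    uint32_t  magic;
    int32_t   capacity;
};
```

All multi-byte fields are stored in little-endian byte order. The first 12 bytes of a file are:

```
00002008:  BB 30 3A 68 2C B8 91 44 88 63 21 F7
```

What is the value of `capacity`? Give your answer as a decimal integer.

-148806776

`capacity` follows `n_records` (2 B), `flags` (2 B), `magic` (4 B), so it starts at offset 2 + 2 + 4 = 8 and occupies 4 bytes.
Bytes at offsets 8..11: 88 63 21 F7.
In little-endian order the low byte comes first in memory.
Reassemble most-significant byte first: F7 21 63 88 → 0xF7216388.
Top bit is set, so as a signed 32-bit value this is 0xF7216388 − 2^32 = -148806776.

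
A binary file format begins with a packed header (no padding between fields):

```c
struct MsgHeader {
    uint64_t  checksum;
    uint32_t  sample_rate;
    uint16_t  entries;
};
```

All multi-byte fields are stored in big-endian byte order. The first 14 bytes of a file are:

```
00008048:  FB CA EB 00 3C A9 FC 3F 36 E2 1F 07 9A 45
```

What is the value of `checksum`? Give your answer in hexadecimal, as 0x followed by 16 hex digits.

0xFBCAEB003CA9FC3F

`checksum` is the first field, at byte offset 0, occupying 8 bytes.
Bytes at offsets 0..7: FB CA EB 00 3C A9 FC 3F.
In big-endian order the high byte comes first in memory.
The bytes are already most-significant first: 0xFBCAEB003CA9FC3F.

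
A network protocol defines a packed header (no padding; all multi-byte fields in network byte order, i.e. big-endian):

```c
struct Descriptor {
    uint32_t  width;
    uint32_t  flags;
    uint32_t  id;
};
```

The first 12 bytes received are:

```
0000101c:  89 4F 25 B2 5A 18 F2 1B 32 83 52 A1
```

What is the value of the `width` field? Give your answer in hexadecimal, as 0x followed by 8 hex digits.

`width` is the first field, at byte offset 0, occupying 4 bytes.
Bytes at offsets 0..3: 89 4F 25 B2.
Big-endian: lowest address holds the most-significant byte.
The bytes are already most-significant first: 0x894F25B2.

0x894F25B2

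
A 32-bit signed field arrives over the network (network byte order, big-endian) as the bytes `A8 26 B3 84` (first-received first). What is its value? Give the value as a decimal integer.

Big-endian: lowest address holds the most-significant byte.
The bytes are already most-significant first: 0xA826B384.
Top bit is set, so as a signed 32-bit value this is 0xA826B384 − 2^32 = -1473858684.

-1473858684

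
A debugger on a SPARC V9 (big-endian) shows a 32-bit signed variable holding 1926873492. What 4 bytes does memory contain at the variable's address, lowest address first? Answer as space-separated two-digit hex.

72 D9 C1 94

1926873492 in hexadecimal, padded to 32 bits, is 0x72D9C194.
Split into bytes (most-significant first): 72 D9 C1 94.
Big-endian: lowest address holds the most-significant byte.
So the memory order matches the most-significant-first order: 72 D9 C1 94.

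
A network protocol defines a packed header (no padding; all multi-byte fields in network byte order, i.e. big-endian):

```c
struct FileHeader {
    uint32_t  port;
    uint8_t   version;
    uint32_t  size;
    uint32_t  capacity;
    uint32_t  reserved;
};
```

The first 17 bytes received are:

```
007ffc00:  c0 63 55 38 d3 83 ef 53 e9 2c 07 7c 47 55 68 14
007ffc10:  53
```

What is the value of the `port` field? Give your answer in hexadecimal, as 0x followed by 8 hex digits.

`port` is the first field, at byte offset 0, occupying 4 bytes.
Bytes at offsets 0..3: C0 63 55 38.
Big-endian stores the most-significant byte at the lowest address.
The bytes are already most-significant first: 0xC0635538.

0xC0635538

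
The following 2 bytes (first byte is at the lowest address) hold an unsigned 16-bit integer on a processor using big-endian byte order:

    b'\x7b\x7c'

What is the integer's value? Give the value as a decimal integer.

Big-endian: lowest address holds the most-significant byte.
The bytes are already most-significant first: 0x7B7C.
0x7B7C = 31612.

31612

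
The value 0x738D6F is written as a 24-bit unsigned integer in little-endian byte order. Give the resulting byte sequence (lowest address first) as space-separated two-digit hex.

Split into bytes (most-significant first): 73 8D 6F.
Little-endian stores the least-significant byte at the lowest address.
So at ascending addresses the bytes are 6F 8D 73.

6F 8D 73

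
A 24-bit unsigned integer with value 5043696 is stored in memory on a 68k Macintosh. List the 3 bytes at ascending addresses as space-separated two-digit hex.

5043696 in hexadecimal, padded to 24 bits, is 0x4CF5F0.
Split into bytes (most-significant first): 4C F5 F0.
Big-endian: lowest address holds the most-significant byte.
So the memory order matches the most-significant-first order: 4C F5 F0.

4C F5 F0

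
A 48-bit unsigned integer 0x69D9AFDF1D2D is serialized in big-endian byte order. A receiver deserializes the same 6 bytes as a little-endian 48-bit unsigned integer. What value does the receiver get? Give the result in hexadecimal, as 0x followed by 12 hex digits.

Stored big-endian, the bytes at ascending addresses are 69 D9 AF DF 1D 2D.
Read back as little-endian, the first byte is least significant, giving 0x2D1DDFAFD969.

0x2D1DDFAFD969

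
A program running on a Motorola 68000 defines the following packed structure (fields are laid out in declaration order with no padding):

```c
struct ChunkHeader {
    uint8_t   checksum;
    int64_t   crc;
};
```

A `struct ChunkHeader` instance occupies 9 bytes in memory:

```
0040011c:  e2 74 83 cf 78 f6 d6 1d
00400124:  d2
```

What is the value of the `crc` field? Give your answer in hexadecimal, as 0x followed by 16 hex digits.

`crc` follows `checksum` (1 byte), so it starts at byte offset 1 and occupies 8 bytes.
Bytes at offsets 1..8: 74 83 CF 78 F6 D6 1D D2.
Big-endian: lowest address holds the most-significant byte.
The bytes are already most-significant first: 0x7483CF78F6D61DD2.

0x7483CF78F6D61DD2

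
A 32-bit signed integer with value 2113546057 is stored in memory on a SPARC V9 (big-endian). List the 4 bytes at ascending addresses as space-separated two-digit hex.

7D FA 27 49

2113546057 in hexadecimal, padded to 32 bits, is 0x7DFA2749.
Split into bytes (most-significant first): 7D FA 27 49.
Big-endian stores the most-significant byte at the lowest address.
So the memory order matches the most-significant-first order: 7D FA 27 49.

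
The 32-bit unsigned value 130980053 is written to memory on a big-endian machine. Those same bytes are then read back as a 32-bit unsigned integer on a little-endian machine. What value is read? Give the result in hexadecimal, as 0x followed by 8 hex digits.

0xD598CE07

130980053 in 32-bit hexadecimal is 0x07CE98D5.
Stored big-endian, the bytes at ascending addresses are 07 CE 98 D5.
Read back as little-endian, the first byte is least significant, giving 0xD598CE07.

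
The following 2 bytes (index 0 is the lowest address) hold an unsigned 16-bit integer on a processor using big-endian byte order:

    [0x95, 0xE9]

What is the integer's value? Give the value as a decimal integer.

Big-endian: lowest address holds the most-significant byte.
The bytes are already most-significant first: 0x95E9.
0x95E9 = 38377.

38377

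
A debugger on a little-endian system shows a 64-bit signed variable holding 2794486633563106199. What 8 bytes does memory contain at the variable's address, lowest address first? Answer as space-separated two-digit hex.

97 2B 1B 93 C9 02 C8 26

2794486633563106199 in hexadecimal, padded to 64 bits, is 0x26C802C9931B2B97.
Split into bytes (most-significant first): 26 C8 02 C9 93 1B 2B 97.
Little-endian stores the least-significant byte at the lowest address.
So at ascending addresses the bytes are 97 2B 1B 93 C9 02 C8 26.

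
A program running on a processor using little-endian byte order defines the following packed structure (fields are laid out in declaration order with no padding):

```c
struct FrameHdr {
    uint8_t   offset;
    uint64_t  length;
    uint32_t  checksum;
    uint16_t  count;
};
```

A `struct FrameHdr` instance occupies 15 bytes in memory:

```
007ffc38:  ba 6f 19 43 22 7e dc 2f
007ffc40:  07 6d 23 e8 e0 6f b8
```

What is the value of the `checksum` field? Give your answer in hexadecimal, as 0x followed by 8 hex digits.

0xE0E8236D

`checksum` follows `offset` (1 B), `length` (8 B), so it starts at offset 1 + 8 = 9 and occupies 4 bytes.
Bytes at offsets 9..12: 6D 23 E8 E0.
In little-endian order the low byte comes first in memory.
Reassemble most-significant byte first: E0 E8 23 6D → 0xE0E8236D.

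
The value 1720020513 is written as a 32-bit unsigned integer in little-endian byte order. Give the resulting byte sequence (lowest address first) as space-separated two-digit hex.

21 6E 85 66

1720020513 in hexadecimal, padded to 32 bits, is 0x66856E21.
Split into bytes (most-significant first): 66 85 6E 21.
Little-endian stores the least-significant byte at the lowest address.
So at ascending addresses the bytes are 21 6E 85 66.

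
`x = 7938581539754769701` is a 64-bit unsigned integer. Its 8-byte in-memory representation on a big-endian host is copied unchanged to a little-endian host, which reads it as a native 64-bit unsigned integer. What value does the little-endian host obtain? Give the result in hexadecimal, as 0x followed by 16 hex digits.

0x257D8E99D9812B6E

7938581539754769701 in 64-bit hexadecimal is 0x6E2B81D9998E7D25.
Stored big-endian, the bytes at ascending addresses are 6E 2B 81 D9 99 8E 7D 25.
Read back as little-endian, the first byte is least significant, giving 0x257D8E99D9812B6E.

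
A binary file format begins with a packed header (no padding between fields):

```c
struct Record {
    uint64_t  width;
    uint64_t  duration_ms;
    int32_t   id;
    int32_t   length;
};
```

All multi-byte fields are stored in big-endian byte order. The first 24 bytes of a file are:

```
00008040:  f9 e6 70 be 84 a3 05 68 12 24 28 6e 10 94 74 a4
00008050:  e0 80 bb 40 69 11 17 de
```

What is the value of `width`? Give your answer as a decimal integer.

`width` is the first field, at byte offset 0, occupying 8 bytes.
Bytes at offsets 0..7: F9 E6 70 BE 84 A3 05 68.
Big-endian: lowest address holds the most-significant byte.
The bytes are already most-significant first: 0xF9E670BE84A30568.
0xF9E670BE84A30568 = 18007204123658880360.

18007204123658880360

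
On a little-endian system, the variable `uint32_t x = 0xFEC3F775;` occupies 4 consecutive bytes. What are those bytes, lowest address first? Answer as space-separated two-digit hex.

Split into bytes (most-significant first): FE C3 F7 75.
In little-endian order the low byte comes first in memory.
So at ascending addresses the bytes are 75 F7 C3 FE.

75 F7 C3 FE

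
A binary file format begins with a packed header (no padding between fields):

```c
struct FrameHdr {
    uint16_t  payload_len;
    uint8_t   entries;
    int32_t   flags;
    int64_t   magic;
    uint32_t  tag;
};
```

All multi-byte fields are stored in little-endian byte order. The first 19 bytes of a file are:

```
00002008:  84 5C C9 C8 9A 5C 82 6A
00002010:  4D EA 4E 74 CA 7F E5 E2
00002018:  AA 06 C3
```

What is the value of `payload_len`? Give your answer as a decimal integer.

`payload_len` is the first field, at byte offset 0, occupying 2 bytes.
Bytes at offsets 0..1: 84 5C.
Little-endian: lowest address holds the least-significant byte.
Reassemble most-significant byte first: 5C 84 → 0x5C84.
0x5C84 = 23684.

23684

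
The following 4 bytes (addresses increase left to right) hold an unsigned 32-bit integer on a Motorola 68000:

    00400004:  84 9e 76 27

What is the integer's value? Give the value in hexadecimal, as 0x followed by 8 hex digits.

0x849E7627

Big-endian stores the most-significant byte at the lowest address.
The bytes are already most-significant first: 0x849E7627.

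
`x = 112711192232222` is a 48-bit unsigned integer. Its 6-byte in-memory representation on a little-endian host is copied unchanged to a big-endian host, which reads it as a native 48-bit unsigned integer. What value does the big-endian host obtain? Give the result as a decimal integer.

112711192232222 in 48-bit hexadecimal is 0x66829E93411E.
Stored little-endian, the bytes at ascending addresses are 1E 41 93 9E 82 66.
Read back as big-endian, the last byte is least significant, giving 0x1E41939E8266.
0x1E41939E8266 = 33266998346342.

33266998346342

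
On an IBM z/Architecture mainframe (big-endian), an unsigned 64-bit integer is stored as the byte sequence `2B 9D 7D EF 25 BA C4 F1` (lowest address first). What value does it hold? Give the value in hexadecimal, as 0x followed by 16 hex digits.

0x2B9D7DEF25BAC4F1

Big-endian stores the most-significant byte at the lowest address.
The bytes are already most-significant first: 0x2B9D7DEF25BAC4F1.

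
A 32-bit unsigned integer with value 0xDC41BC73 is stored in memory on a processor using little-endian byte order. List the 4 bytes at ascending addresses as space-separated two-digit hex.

73 BC 41 DC

Split into bytes (most-significant first): DC 41 BC 73.
In little-endian order the low byte comes first in memory.
So at ascending addresses the bytes are 73 BC 41 DC.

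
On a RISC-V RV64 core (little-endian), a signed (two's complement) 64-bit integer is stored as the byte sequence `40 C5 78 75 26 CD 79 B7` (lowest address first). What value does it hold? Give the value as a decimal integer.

-5225920327523449536

Little-endian stores the least-significant byte at the lowest address.
Reassemble most-significant byte first: B7 79 CD 26 75 78 C5 40 → 0xB779CD267578C540.
Top bit is set, so as a signed 64-bit value this is 0xB779CD267578C540 − 2^64 = -5225920327523449536.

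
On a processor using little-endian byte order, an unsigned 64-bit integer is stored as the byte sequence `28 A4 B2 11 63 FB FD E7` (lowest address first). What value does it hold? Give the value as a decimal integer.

In little-endian order the low byte comes first in memory.
Reassemble most-significant byte first: E7 FD FB 63 11 B2 A4 28 → 0xE7FDFB6311B2A428.
0xE7FDFB6311B2A428 = 16716793794786403368.

16716793794786403368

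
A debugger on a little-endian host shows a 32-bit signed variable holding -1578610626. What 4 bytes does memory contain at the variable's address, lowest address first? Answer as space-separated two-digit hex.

Two's complement of -1578610626 in 32 bits: 1578610626 = 0x5E17AFC2; invert → 0xA1E8503D; add 1 → 0xA1E8503E.
Split into bytes (most-significant first): A1 E8 50 3E.
Little-endian: lowest address holds the least-significant byte.
So at ascending addresses the bytes are 3E 50 E8 A1.

3E 50 E8 A1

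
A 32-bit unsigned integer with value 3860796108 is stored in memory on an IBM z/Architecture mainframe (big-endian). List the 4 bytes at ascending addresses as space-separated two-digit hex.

E6 1F 12 CC

3860796108 in hexadecimal, padded to 32 bits, is 0xE61F12CC.
Split into bytes (most-significant first): E6 1F 12 CC.
In big-endian order the high byte comes first in memory.
So the memory order matches the most-significant-first order: E6 1F 12 CC.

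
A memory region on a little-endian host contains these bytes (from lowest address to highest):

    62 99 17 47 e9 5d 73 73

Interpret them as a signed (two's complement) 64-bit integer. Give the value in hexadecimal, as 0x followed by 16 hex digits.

In little-endian order the low byte comes first in memory.
Reassemble most-significant byte first: 73 73 5D E9 47 17 99 62 → 0x73735DE947179962.

0x73735DE947179962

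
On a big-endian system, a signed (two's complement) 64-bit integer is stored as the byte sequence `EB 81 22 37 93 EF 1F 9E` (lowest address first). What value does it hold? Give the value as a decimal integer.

-1476861580700344418

Big-endian: lowest address holds the most-significant byte.
The bytes are already most-significant first: 0xEB81223793EF1F9E.
Top bit is set, so as a signed 64-bit value this is 0xEB81223793EF1F9E − 2^64 = -1476861580700344418.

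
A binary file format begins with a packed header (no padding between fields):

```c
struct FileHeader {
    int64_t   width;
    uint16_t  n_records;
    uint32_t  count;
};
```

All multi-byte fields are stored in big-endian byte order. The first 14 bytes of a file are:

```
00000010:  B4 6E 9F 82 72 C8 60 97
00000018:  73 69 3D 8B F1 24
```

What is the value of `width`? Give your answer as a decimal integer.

-5445239516824051561

`width` is the first field, at byte offset 0, occupying 8 bytes.
Bytes at offsets 0..7: B4 6E 9F 82 72 C8 60 97.
Big-endian stores the most-significant byte at the lowest address.
The bytes are already most-significant first: 0xB46E9F8272C86097.
Top bit is set, so as a signed 64-bit value this is 0xB46E9F8272C86097 − 2^64 = -5445239516824051561.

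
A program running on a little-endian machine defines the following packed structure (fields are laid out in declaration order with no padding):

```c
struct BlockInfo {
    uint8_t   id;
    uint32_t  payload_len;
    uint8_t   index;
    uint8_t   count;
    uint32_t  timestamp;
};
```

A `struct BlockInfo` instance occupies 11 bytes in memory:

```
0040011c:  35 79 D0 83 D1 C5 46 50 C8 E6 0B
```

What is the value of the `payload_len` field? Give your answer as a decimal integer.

`payload_len` follows `id` (1 byte), so it starts at byte offset 1 and occupies 4 bytes.
Bytes at offsets 1..4: 79 D0 83 D1.
In little-endian order the low byte comes first in memory.
Reassemble most-significant byte first: D1 83 D0 79 → 0xD183D079.
0xD183D079 = 3515076729.

3515076729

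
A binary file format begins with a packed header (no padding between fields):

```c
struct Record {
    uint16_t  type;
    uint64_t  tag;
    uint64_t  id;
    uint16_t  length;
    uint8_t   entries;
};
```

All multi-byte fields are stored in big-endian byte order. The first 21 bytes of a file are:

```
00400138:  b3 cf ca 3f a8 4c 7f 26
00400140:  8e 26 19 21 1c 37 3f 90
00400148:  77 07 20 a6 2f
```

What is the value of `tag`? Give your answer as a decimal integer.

`tag` follows `type` (2 bytes), so it starts at byte offset 2 and occupies 8 bytes.
Bytes at offsets 2..9: CA 3F A8 4C 7F 26 8E 26.
In big-endian order the high byte comes first in memory.
The bytes are already most-significant first: 0xCA3FA84C7F268E26.
0xCA3FA84C7F268E26 = 14573551965698428454.

14573551965698428454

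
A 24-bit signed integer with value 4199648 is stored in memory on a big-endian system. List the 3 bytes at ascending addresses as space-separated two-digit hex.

4199648 in hexadecimal, padded to 24 bits, is 0x4014E0.
Split into bytes (most-significant first): 40 14 E0.
Big-endian: lowest address holds the most-significant byte.
So the memory order matches the most-significant-first order: 40 14 E0.

40 14 E0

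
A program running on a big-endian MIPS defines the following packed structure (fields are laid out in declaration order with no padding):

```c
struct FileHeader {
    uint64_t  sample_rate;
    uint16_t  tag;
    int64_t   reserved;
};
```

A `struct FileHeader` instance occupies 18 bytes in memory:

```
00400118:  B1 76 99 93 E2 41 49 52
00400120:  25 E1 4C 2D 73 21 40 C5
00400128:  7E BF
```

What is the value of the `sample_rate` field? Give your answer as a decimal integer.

`sample_rate` is the first field, at byte offset 0, occupying 8 bytes.
Bytes at offsets 0..7: B1 76 99 93 E2 41 49 52.
Big-endian stores the most-significant byte at the lowest address.
The bytes are already most-significant first: 0xB1769993E2414952.
0xB1769993E2414952 = 12787577052400273746.

12787577052400273746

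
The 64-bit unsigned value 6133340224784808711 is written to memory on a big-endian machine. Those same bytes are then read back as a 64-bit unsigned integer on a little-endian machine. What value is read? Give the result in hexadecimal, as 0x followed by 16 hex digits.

0x07BBE94870001E55

6133340224784808711 in 64-bit hexadecimal is 0x551E007048E9BB07.
Stored big-endian, the bytes at ascending addresses are 55 1E 00 70 48 E9 BB 07.
Read back as little-endian, the first byte is least significant, giving 0x07BBE94870001E55.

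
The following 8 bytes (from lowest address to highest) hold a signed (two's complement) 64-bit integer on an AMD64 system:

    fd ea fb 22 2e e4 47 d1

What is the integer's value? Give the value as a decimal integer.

-3366471309629592835

Little-endian stores the least-significant byte at the lowest address.
Reassemble most-significant byte first: D1 47 E4 2E 22 FB EA FD → 0xD147E42E22FBEAFD.
Top bit is set, so as a signed 64-bit value this is 0xD147E42E22FBEAFD − 2^64 = -3366471309629592835.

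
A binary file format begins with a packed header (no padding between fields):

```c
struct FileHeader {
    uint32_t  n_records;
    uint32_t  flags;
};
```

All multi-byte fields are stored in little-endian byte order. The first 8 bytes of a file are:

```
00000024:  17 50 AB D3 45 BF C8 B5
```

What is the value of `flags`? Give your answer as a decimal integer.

3049832261

`flags` follows `n_records` (4 bytes), so it starts at byte offset 4 and occupies 4 bytes.
Bytes at offsets 4..7: 45 BF C8 B5.
Little-endian stores the least-significant byte at the lowest address.
Reassemble most-significant byte first: B5 C8 BF 45 → 0xB5C8BF45.
0xB5C8BF45 = 3049832261.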